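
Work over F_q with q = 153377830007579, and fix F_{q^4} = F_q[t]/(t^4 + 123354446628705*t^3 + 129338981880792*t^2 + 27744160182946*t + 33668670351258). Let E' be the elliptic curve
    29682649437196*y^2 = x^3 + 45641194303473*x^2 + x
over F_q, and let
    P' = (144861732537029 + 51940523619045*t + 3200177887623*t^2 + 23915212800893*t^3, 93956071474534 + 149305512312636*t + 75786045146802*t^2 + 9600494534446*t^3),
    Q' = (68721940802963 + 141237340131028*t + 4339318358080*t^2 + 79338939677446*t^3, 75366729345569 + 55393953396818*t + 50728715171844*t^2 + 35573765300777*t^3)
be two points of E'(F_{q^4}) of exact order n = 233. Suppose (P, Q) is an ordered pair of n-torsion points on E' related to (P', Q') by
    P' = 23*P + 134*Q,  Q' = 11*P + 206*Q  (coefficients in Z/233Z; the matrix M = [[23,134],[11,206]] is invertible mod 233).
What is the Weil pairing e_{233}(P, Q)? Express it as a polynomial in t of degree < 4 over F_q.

Under M = [[23,134],[11,206]] in GL_2(Z/233), e_{233}(P',Q') = e_{233}(P,Q)^(23*206-134*11 mod 233).
det M = 23*206 - 134*11 = 3264 = 2 (mod 233); 2^{-1} = 117 (mod 233).
Set x_W=17675965650799*u+135116291419637, y_W=17675965650799*v; then E': y_W^2=x_W^3+57098454667661*x_W+59856944426466.
Build f_{233,P'} and f_{233,Q'} via the 8-bit ladder of 233=11101001_2; evaluate at shifted divisors; quotient in F_{153377830007579^4}.
Result: e(P',Q') = 13779597374518 + 105522785035636*t + 95324262558161*t^2 + 87073912348943*t^3.
Raise to 117: e(P,Q) = 113532656854891 + 141049115370009*t + 141008424444563*t^2 + 149917315021847*t^3 in mu_{233}.

113532656854891 + 141049115370009*t + 141008424444563*t^2 + 149917315021847*t^3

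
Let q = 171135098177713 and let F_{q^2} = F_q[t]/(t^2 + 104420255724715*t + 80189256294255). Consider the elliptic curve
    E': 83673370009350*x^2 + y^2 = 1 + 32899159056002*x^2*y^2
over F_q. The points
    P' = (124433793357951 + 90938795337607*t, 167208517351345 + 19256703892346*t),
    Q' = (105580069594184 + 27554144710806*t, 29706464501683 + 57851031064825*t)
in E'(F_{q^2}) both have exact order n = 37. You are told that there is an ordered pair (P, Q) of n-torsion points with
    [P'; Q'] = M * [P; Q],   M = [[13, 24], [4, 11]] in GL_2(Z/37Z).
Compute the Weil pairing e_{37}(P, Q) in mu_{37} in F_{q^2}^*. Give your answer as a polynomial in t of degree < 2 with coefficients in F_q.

e_{37}(aP+bQ,cP+dQ) = e_{37}(P,Q)^(ad-bc); with (a,b,c,d)=(13,24,4,11) this gives the det-37 law.
det M = 13*11 - 24*4 = 47 = 10 (mod 37); 10^{-1} = 26 (mod 37).
Edwards->Montgomery: u=(1+y)/(1-y), v=u/x -> 127264157257144v^2=u^3+93057455168196u^2+u; then x_W=12693552738337u+133518820296034: y^2=x^3+137509478226420.
Miller loop for e_{37} over F_{171135098177713^2}: bits of 37 = 100101; 5 double steps + 2 add steps, l/v at each.
So e_{37}(P',Q') = 129661284386752 + 145443415975320*t.
e_{37}(P,Q) = (129661284386752 + 145443415975320*t)^{26} = 534390072001 + 86066046496632*t.

534390072001 + 86066046496632*t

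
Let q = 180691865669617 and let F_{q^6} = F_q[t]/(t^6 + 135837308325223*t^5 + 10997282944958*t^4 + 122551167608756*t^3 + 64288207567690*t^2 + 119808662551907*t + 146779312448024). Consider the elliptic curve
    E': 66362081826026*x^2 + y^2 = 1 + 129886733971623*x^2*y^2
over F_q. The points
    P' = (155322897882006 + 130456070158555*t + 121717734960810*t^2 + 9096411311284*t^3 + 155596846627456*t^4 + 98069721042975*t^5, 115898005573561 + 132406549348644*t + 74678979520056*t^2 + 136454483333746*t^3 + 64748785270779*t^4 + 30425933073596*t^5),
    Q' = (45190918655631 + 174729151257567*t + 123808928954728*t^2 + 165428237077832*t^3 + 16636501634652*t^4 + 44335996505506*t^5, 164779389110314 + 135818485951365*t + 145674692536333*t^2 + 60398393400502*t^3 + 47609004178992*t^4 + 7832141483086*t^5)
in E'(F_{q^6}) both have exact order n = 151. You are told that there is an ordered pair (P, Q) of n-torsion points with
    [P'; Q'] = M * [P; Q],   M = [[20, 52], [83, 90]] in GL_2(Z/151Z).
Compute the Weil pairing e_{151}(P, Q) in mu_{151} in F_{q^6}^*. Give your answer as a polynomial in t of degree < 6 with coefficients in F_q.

e_{151}(aP+bQ,cP+dQ) = e_{151}(P,Q)^(ad-bc); with (a,b,c,d)=(20,52,83,90) this gives the det-151 law.
So e_{151}(P,Q) = e_{151}(P',Q')^{77}, since 51*77 = 1 mod 151.
Map (x,y)_Ed via u=(1+y)/(1-y), v=(1+y)/((1-y)x) to Montgomery A=65363026066791,B=134141249886602; then to (a',b')=(0,61771373776704).
n = 151 = (10010111)_2 (8 bits, wt 5); accumulate f_{151,P'}(Q'+S)/f_{151,P'}(S) along the 7-step ladder.
Miller gives e_{151}(P',Q') = 43112795960326 + 1471321570264*t + 104009737226196*t^2 + 157026760606417*t^3 + 132024595854177*t^4 + 99235460929732*t^5 in F_{180691865669617^6}.
Finally e_{151}(P,Q) = 178971130966063 + 161668692563315*t + 41591938983887*t^2 + 134052185291545*t^3 + 148919884696723*t^4 + 27060430760080*t^5.

178971130966063 + 161668692563315*t + 41591938983887*t^2 + 134052185291545*t^3 + 148919884696723*t^4 + 27060430760080*t^5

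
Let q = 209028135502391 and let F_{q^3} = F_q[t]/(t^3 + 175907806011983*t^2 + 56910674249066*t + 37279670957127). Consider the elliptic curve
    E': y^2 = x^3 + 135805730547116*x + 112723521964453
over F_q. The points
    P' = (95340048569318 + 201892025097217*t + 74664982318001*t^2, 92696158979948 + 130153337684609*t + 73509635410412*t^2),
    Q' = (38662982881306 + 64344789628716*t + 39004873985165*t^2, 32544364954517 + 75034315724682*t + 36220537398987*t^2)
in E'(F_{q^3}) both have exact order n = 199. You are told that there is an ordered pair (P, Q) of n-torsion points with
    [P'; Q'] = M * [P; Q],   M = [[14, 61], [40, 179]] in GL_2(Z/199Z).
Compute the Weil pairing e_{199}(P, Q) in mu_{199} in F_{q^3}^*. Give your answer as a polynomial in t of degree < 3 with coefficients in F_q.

39786497090140 + 142090037147120*t + 98189754354881*t^2

Alternating bilinearity on E[199] (values in mu_{199} in F_{209028135502391^3}) gives e(P',Q') = e(P,Q)^det(M).
14*179 - 61*40 = 66; reduced mod 199: det = 66, inverse 196.
8-bit Miller (11000111) on E'/F_{209028135502391} with a'=135805730547116, b'=112723521964453: accumulate tangent/chord ratios at Q'+S and P'+S'.
Miller gives e_{199}(P',Q') = 184381752325567 + 24525931412698*t + 35713228065408*t^2 in F_{209028135502391^3}.
Thus e_{199}(P,Q) = 39786497090140 + 142090037147120*t + 98189754354881*t^2.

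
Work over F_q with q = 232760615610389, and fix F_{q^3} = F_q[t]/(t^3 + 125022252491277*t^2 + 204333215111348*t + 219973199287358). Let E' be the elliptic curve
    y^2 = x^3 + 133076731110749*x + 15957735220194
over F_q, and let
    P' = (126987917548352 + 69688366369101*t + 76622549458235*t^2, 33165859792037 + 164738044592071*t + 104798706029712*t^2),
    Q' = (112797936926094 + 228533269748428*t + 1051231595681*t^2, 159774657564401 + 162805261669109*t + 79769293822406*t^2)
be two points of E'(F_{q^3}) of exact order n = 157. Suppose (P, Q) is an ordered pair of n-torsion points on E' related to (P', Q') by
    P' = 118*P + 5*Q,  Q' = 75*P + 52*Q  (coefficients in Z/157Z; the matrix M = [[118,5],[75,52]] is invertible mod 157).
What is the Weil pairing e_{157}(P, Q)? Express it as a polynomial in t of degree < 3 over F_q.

Since e_{157}(P,P)=e_{157}(Q,Q)=1 and e_{157}(Q,P)=e_{157}(P,Q)^{-1}, expanding e_{157}(118*P + 5*Q,75*P + 52*Q) leaves e(P,Q)^det(M).
Hence e(P,Q) = e(P',Q')^{121} where 121 = 109^{-1} mod 157.
8-bit Miller (10011101) on E'/F_{232760615610389} with a'=133076731110749, b'=15957735220194: accumulate tangent/chord ratios at Q'+S and P'+S'.
f_P(D_Q)/f_Q(D_P) = 223103271312128 + 143195046014295*t + 128845709858103*t^2.
Raise to 121: e(P,Q) = 19625230588205 + 63156321137501*t + 58842708244747*t^2 in mu_{157}.

19625230588205 + 63156321137501*t + 58842708244747*t^2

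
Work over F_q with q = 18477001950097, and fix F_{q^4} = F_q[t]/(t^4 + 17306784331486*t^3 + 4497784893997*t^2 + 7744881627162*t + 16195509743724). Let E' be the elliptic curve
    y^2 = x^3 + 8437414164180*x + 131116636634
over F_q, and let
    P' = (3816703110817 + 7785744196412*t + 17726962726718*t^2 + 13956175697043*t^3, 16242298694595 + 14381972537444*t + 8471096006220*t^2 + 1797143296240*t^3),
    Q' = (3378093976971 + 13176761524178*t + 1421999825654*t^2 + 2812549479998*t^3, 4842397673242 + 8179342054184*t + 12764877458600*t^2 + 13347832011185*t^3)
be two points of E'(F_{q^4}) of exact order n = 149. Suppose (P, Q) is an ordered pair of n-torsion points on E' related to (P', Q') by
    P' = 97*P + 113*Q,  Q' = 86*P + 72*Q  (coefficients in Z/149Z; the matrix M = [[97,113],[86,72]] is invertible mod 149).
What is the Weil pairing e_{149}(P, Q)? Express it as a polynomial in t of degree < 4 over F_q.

Alternating bilinearity on E[149] (values in mu_{149} in F_{18477001950097^4}) gives e(P',Q') = e(P,Q)^det(M).
det M = 97*72 - 113*86 = -2734 = 97 (mod 149); 97^{-1} = 106 (mod 149).
Miller loop for e_{149} over F_{18477001950097^4}: bits of 149 = 10010101; 7 double steps + 3 add steps, l/v at each.
The quotient is 9387410328169 + 13488191869579*t + 4958857050408*t^2 + 13284546969438*t^3.
Hence e(P,Q) = 15029228045030 + 816247306320*t + 4731937643165*t^2 + 10142291465810*t^3 in F_{18477001950097^4}^*.

15029228045030 + 816247306320*t + 4731937643165*t^2 + 10142291465810*t^3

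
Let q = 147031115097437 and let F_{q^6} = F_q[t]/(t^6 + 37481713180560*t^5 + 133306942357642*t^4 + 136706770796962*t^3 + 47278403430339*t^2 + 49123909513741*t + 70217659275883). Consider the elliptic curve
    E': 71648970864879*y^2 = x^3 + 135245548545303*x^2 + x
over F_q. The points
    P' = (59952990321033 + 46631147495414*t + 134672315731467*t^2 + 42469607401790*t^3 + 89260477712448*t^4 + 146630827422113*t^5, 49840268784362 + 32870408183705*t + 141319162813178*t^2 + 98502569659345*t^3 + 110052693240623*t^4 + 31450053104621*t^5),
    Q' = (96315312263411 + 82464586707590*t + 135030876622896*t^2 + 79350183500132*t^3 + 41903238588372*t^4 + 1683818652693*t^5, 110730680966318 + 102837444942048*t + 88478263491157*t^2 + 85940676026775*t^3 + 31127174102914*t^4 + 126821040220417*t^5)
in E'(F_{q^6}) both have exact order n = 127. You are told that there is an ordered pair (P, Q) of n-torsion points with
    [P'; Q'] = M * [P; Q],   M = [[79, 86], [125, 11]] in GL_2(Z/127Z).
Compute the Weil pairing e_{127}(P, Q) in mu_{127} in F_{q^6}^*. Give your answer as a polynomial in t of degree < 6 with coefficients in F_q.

Alternating bilinearity on E[127] (values in mu_{127} in F_{147031115097437^6}) gives e(P',Q') = e(P,Q)^det(M).
det M = 79*11 - 86*125 = -9881 = 25 (mod 127); 25^{-1} = 61 (mod 127).
Set x_W=35754178423416*u+124527460907881, y_W=35754178423416*v; then E': y_W^2=x_W^3+4951582932328*x_W+22023504673566.
Double-and-add over 1111111: 7-1 doublings, 7-1 additions; each step l_{T,T}/v_{2T} or l_{T,P'}/v at Q'+S for random S.
e_{127}(P',Q') = 72625178471024 + 8455548300574*t + 66324864768283*t^2 + 131434479380975*t^3 + 21999993303752*t^4 + 13756395172625*t^5.
Hence e(P,Q) = 27582975411002 + 15462148021453*t + 20691452842637*t^2 + 145683375048343*t^3 + 144149106640269*t^4 + 59555212463280*t^5 in F_{147031115097437^6}^*.

27582975411002 + 15462148021453*t + 20691452842637*t^2 + 145683375048343*t^3 + 144149106640269*t^4 + 59555212463280*t^5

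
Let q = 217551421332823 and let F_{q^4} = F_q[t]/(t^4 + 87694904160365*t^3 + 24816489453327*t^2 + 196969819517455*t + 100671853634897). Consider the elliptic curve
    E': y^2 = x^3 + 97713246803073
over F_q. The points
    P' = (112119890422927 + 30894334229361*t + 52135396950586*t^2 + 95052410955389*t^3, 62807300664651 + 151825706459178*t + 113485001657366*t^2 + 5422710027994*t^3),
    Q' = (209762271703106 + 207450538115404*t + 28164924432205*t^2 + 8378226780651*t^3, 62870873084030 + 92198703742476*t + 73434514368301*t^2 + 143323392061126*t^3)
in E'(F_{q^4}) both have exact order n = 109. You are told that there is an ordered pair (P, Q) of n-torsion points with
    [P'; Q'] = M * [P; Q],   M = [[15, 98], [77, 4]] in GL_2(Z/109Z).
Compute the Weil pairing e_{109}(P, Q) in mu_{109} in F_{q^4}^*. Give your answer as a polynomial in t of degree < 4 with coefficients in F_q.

Since e_{109}(P,P)=e_{109}(Q,Q)=1 and e_{109}(Q,P)=e_{109}(P,Q)^{-1}, expanding e_{109}(15*P + 98*Q,77*P + 4*Q) leaves e(P,Q)^det(M).
det M = 15*4 - 98*77 = -7486 = 35 (mod 109); 35^{-1} = 81 (mod 109).
Run Miller on y^2=x^3+97713246803073 over F_{217551421332823}: ladder 1101101 (7 bits); e = f_P(D_Q)/f_Q(D_P).
So e_{109}(P',Q') = 143349009062813 + 3266384975706*t + 188613638234303*t^2 + 66331652687366*t^3.
Finally e_{109}(P,Q) = 102501374714119 + 215595123379120*t + 216699069615441*t^2 + 70209949030772*t^3.

102501374714119 + 215595123379120*t + 216699069615441*t^2 + 70209949030772*t^3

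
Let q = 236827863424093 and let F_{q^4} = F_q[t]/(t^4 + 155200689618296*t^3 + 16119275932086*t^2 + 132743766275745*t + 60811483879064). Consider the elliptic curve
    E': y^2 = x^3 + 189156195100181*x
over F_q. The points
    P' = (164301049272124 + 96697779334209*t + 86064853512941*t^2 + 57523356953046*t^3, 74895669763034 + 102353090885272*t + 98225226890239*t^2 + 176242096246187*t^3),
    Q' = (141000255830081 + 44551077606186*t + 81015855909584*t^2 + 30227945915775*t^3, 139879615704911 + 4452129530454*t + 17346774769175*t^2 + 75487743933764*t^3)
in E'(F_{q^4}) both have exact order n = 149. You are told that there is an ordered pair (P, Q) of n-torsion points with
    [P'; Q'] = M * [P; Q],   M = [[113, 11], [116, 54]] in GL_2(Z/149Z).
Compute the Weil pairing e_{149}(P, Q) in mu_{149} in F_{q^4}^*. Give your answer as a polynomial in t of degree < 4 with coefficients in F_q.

e_{149}(aP+bQ,cP+dQ) = e_{149}(P,Q)^(ad-bc); with (a,b,c,d)=(113,11,116,54) this gives the det-149 law.
So e_{149}(P,Q) = e_{149}(P',Q')^{18}, since 58*18 = 1 mod 149.
8-bit Miller (10010101) on E'/F_{236827863424093} with a'=189156195100181, b'=0: accumulate tangent/chord ratios at Q'+S and P'+S'.
So e_{149}(P',Q') = 84989191573552 + 115985275372755*t + 60080551922919*t^2 + 90203568102834*t^3.
Finally e_{149}(P,Q) = 71196848829856 + 196498908524805*t + 194459977991269*t^2 + 167790856528594*t^3.

71196848829856 + 196498908524805*t + 194459977991269*t^2 + 167790856528594*t^3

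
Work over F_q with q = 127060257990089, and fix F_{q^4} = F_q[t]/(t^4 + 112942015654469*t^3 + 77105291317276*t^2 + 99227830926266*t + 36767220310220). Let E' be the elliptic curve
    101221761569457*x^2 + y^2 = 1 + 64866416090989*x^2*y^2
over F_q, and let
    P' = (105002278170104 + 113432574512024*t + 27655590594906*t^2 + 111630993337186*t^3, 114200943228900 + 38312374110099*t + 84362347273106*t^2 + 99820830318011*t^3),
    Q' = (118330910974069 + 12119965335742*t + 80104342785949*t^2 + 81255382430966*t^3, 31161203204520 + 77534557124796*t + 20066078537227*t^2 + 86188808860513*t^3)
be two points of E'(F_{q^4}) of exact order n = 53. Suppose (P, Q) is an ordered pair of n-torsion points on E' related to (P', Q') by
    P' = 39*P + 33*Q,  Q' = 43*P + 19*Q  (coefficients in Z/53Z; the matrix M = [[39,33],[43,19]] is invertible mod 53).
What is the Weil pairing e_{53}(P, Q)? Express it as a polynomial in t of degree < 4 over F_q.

Under M = [[39,33],[43,19]] in GL_2(Z/53), e_{53}(P',Q') = e_{53}(P,Q)^(39*19-33*43 mod 53).
So e_{53}(P,Q) = e_{53}(P',Q')^{29}, since 11*29 = 1 mod 53.
Edwards->Montgomery: u=(1+y)/(1-y), v=u/x -> 28461775164462v^2=u^3+100741623834469u^2+u; then x_W=9088836369617u+112388201603467: y^2=x^3+81207220563729*x+114364775646446.
Miller loop for e_{53} over F_{127060257990089^4}: bits of 53 = 110101; 5 double steps + 3 add steps, l/v at each.
So e_{53}(P',Q') = 1191772292971 + 40120682037325*t + 33938509047526*t^2 + 52663035740171*t^3.
(1191772292971 + 40120682037325*t + 33938509047526*t^2 + 52663035740171*t^3)^{29} mod (127060257990089,f) = 21073578634093 + 76108115113233*t + 6475118453993*t^2 + 42878582742964*t^3.

21073578634093 + 76108115113233*t + 6475118453993*t^2 + 42878582742964*t^3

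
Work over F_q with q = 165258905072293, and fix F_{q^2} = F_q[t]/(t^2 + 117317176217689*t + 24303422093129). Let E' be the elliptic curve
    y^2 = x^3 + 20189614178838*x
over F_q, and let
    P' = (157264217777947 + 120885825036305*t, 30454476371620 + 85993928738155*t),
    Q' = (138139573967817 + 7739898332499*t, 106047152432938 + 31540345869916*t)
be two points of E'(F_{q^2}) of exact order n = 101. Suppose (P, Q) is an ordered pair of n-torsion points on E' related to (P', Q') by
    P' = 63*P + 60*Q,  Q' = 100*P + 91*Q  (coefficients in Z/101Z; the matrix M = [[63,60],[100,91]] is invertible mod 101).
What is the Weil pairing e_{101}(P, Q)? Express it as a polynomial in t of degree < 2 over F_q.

122903189294706 + 13892134533715*t

The 101-Weil pairing on E[101] over F_{165258905072293} is alternating-bilinear: e_{101}(P',Q') = e_{101}(P,Q)^det(M).
det(M) mod 101 = 36; its inverse in (Z/101)^* is 87 (check: 36*87 mod 101 = 1).
7-bit Miller (1100101) on E'/F_{165258905072293} with a'=20189614178838, b'=0: accumulate tangent/chord ratios at Q'+S and P'+S'.
e_{101}(P',Q') = 59994260566349 + 22814487701541*t.
Finally e_{101}(P,Q) = 122903189294706 + 13892134533715*t.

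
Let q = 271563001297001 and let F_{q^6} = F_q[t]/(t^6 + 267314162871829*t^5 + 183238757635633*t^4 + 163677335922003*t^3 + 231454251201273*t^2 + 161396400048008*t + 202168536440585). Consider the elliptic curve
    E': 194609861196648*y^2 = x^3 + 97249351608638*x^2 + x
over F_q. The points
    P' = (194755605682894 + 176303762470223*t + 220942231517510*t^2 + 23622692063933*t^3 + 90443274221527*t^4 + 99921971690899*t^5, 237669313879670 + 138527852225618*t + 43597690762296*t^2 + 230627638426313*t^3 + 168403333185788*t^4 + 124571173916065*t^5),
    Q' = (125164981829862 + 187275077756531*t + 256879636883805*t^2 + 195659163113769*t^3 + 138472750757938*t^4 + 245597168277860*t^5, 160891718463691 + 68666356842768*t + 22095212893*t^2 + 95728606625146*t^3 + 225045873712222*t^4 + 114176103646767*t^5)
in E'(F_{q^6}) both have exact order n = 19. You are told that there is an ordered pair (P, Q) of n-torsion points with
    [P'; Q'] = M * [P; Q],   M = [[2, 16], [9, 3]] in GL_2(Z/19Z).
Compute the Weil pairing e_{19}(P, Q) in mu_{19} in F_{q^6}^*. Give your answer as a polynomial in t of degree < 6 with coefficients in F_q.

73995096149316 + 46471253771859*t + 50878474987404*t^2 + 103921386964908*t^3 + 11213397395796*t^4 + 160574222338556*t^5

The 19-Weil pairing on E[19] over F_{271563001297001} is alternating-bilinear: e_{19}(P',Q') = e_{19}(P,Q)^det(M).
det(M) mod 19 = 14; its inverse in (Z/19)^* is 15 (check: 14*15 mod 19 = 1).
(x,y)|->(49183941470544x+42093616007613,49183941470544y) sends E' to y^2=x^3+58084221891031*x+11139640396357.
5-bit Miller (10011) on E'/F_{271563001297001} with a'=58084221891031, b'=11139640396357: accumulate tangent/chord ratios at Q'+S and P'+S'.
The quotient is 125035246396476 + 84195427421091*t + 196383134196090*t^2 + 222731702755882*t^3 + 230330018854247*t^4 + 114342393196645*t^5.
Finally e_{19}(P,Q) = 73995096149316 + 46471253771859*t + 50878474987404*t^2 + 103921386964908*t^3 + 11213397395796*t^4 + 160574222338556*t^5.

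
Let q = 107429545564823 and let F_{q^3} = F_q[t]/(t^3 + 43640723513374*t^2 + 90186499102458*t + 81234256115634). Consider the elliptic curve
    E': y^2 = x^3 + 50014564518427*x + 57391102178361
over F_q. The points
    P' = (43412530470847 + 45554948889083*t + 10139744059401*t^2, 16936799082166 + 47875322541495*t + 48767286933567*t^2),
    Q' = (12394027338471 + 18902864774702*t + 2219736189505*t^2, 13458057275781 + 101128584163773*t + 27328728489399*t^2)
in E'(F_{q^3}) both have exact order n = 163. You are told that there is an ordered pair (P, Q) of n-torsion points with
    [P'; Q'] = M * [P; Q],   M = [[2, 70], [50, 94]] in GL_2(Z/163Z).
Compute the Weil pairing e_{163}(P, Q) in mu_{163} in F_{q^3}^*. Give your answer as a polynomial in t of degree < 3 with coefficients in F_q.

Since e_{163}(P,P)=e_{163}(Q,Q)=1 and e_{163}(Q,P)=e_{163}(P,Q)^{-1}, expanding e_{163}(2*P + 70*Q,50*P + 94*Q) leaves e(P,Q)^det(M).
det M = 2*94 - 70*50 = -3312 = 111 (mod 163); 111^{-1} = 47 (mod 163).
Double-and-add over 10100011: 8-1 doublings, 4-1 additions; each step l_{T,T}/v_{2T} or l_{T,P'}/v at Q'+S for random S.
The quotient is 98233680028697 + 16361490607089*t + 61267525002036*t^2.
Raise to 47: e(P,Q) = 102369297742886 + 30176799828338*t + 4731154496491*t^2 in mu_{163}.

102369297742886 + 30176799828338*t + 4731154496491*t^2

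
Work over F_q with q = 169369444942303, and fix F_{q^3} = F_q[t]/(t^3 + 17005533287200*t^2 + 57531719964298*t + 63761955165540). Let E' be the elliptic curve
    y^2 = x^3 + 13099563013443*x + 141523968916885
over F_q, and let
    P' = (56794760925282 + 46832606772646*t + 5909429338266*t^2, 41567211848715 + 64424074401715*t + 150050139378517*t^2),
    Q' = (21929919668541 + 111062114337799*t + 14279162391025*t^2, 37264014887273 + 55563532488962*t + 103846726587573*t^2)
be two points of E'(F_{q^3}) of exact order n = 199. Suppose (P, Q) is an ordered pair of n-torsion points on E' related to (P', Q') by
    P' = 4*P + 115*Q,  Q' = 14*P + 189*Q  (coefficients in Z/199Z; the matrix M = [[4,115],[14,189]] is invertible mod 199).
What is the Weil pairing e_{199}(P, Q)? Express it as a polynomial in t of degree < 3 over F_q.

The 199-Weil pairing on E[199] over F_{169369444942303} is alternating-bilinear: e_{199}(P',Q') = e_{199}(P,Q)^det(M).
So e_{199}(P,Q) = e_{199}(P',Q')^{24}, since 141*24 = 1 mod 199.
8-bit Miller (11000111) on E'/F_{169369444942303} with a'=13099563013443, b'=141523968916885: accumulate tangent/chord ratios at Q'+S and P'+S'.
The quotient is 76405552747260 + 54271404335774*t + 15376600970144*t^2.
Finally e_{199}(P,Q) = 166807870111040 + 70577055280338*t + 133114314818744*t^2.

166807870111040 + 70577055280338*t + 133114314818744*t^2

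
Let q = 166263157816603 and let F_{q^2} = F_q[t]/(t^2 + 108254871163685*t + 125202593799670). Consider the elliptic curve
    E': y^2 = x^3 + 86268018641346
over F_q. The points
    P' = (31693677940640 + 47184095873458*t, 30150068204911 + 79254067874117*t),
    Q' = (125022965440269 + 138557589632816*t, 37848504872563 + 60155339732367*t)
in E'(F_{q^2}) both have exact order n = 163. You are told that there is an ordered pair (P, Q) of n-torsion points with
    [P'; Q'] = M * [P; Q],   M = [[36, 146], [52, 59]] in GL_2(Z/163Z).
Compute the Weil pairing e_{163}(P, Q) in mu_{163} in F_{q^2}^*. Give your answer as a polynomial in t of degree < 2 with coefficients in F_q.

162671154169092 + 25508793081978*t

The 163-Weil pairing on E[163] over F_{166263157816603} is alternating-bilinear: e_{163}(P',Q') = e_{163}(P,Q)^det(M).
Inverting 74 mod 163: 152. Thus e_{163}(P,Q) = e(P',Q')^{152}.
Double-and-add over 10100011: 8-1 doublings, 4-1 additions; each step l_{T,T}/v_{2T} or l_{T,P'}/v at Q'+S for random S.
Miller gives e_{163}(P',Q') = 133485743118813 + 38516709660224*t in F_{166263157816603^2}.
Thus e_{163}(P,Q) = 162671154169092 + 25508793081978*t.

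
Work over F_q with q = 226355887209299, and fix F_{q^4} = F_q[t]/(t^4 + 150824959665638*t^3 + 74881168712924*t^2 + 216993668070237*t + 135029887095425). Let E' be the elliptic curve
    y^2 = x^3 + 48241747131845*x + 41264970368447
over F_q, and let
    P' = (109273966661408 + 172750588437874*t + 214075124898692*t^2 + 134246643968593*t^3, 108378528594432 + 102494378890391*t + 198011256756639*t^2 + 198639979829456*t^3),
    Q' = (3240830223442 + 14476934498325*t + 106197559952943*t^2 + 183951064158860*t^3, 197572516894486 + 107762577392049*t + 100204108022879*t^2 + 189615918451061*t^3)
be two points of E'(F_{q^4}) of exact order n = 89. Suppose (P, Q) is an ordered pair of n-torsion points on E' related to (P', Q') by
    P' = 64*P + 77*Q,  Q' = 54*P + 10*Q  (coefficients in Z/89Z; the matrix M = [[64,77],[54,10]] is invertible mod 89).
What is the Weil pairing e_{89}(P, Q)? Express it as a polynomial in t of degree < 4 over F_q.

12893819917099 + 19419756594295*t + 14185567247764*t^2 + 79072943401387*t^3

The 89-Weil pairing on E[89] over F_{226355887209299} is alternating-bilinear: e_{89}(P',Q') = e_{89}(P,Q)^det(M).
64*10 - 77*54 = -3518; reduced mod 89: det = 42, inverse 53.
Run Miller on y^2=x^3+48241747131845*x+41264970368447 over F_{226355887209299}: ladder 1011001 (7 bits); e = f_P(D_Q)/f_Q(D_P).
So e_{89}(P',Q') = 9082321288022 + 49565020908482*t + 182401039114765*t^2 + 128450092376765*t^3.
Thus e_{89}(P,Q) = 12893819917099 + 19419756594295*t + 14185567247764*t^2 + 79072943401387*t^3.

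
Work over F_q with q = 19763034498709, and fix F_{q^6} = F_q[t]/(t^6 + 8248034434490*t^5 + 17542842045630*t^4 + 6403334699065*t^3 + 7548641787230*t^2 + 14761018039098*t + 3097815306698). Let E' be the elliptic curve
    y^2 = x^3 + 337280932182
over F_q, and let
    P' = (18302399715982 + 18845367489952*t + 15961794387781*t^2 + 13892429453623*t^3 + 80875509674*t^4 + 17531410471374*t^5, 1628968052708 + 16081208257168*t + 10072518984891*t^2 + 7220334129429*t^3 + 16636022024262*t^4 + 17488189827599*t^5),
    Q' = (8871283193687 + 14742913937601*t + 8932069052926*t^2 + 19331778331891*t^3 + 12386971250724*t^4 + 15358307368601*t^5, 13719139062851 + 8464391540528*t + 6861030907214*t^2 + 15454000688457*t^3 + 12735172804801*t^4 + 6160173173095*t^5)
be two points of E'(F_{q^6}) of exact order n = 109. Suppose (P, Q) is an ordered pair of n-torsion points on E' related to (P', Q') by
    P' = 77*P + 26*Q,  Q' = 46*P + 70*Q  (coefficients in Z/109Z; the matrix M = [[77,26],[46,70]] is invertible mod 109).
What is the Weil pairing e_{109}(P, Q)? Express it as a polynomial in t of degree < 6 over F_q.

19214062782366 + 9011939061713*t + 7857142288113*t^2 + 2451556707424*t^3 + 15941127616997*t^4 + 8130839381722*t^5

e_{109} is bilinear + alternating on E[109], so e_{109}(77*P + 26*Q, 46*P + 70*Q) = e_{109}(P,Q)^(77*70-26*46).
Inverting 52 mod 109: 65. Thus e_{109}(P,Q) = e(P',Q')^{65}.
7-bit Miller (1101101) on E'/F_{19763034498709} with a'=0, b'=337280932182: accumulate tangent/chord ratios at Q'+S and P'+S'.
The quotient is 15315094178181 + 1465348490830*t + 3657367685772*t^2 + 10434005671214*t^3 + 11293744845522*t^4 + 10785557166660*t^5.
Finally e_{109}(P,Q) = 19214062782366 + 9011939061713*t + 7857142288113*t^2 + 2451556707424*t^3 + 15941127616997*t^4 + 8130839381722*t^5.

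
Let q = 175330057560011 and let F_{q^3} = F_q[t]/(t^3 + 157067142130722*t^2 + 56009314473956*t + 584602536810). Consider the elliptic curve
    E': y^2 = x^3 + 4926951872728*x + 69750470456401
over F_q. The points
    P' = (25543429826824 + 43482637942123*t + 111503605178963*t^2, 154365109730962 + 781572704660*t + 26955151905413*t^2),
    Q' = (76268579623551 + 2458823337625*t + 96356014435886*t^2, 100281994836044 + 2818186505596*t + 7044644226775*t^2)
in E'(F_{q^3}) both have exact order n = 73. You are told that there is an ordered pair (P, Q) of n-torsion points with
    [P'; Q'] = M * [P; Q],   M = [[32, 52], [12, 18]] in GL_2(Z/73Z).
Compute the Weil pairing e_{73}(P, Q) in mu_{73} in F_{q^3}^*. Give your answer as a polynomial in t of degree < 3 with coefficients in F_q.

e_{73}(aP+bQ,cP+dQ) = e_{73}(P,Q)^(ad-bc); with (a,b,c,d)=(32,52,12,18) this gives the det-73 law.
32*18 - 52*12 = -48; reduced mod 73: det = 25, inverse 38.
Run Miller on y^2=x^3+4926951872728*x+69750470456401 over F_{175330057560011}: ladder 1001001 (7 bits); e = f_P(D_Q)/f_Q(D_P).
Miller gives e_{73}(P',Q') = 77865059334631 + 45800487280495*t + 154404261624252*t^2 in F_{175330057560011^3}.
Raise to 38: e(P,Q) = 120410926674543 + 161659292012609*t + 16301751180693*t^2 in mu_{73}.

120410926674543 + 161659292012609*t + 16301751180693*t^2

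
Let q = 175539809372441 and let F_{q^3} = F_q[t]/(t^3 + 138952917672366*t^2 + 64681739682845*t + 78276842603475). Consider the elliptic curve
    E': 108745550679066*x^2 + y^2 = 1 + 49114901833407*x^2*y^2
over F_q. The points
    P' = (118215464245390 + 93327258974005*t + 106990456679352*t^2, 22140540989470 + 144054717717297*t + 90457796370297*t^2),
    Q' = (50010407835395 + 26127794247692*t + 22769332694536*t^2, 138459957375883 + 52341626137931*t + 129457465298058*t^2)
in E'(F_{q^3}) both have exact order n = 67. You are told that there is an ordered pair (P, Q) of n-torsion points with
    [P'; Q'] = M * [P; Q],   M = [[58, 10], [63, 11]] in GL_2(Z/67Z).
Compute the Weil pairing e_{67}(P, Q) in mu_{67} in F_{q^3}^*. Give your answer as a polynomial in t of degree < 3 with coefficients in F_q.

146410695604821 + 94619766538980*t + 84165665953377*t^2

e_{67} is bilinear + alternating on E[67], so e_{67}(58*P + 10*Q, 63*P + 11*Q) = e_{67}(P,Q)^(58*11-10*63).
Inverting 8 mod 67: 42. Thus e_{67}(P,Q) = e(P',Q')^{42}.
Edwards->Montgomery: u=(1+y)/(1-y), v=u/x -> 149303939336092v^2=u^3+69315211191274u^2+u; then x_W=58792614554525u+114079980104966: y^2=x^3+96937556469800*x+117666457053905.
Double-and-add over 1000011: 7-1 doublings, 3-1 additions; each step l_{T,T}/v_{2T} or l_{T,P'}/v at Q'+S for random S.
Miller gives e_{67}(P',Q') = 59735413710688 + 55488154290026*t + 82398990509988*t^2 in F_{175539809372441^3}.
Hence e(P,Q) = 146410695604821 + 94619766538980*t + 84165665953377*t^2 in F_{175539809372441^3}^*.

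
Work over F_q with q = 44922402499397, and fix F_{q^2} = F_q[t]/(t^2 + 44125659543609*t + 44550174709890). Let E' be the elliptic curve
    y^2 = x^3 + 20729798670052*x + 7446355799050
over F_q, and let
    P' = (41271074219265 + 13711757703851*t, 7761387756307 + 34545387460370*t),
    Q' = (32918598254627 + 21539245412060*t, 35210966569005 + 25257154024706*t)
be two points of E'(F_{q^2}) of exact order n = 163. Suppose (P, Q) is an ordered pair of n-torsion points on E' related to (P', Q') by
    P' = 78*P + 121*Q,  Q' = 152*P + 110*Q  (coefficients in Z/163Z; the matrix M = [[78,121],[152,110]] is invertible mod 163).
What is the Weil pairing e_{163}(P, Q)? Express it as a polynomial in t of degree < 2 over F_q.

21641163864790 + 2649631192948*t

The 163-Weil pairing on E[163] over F_{44922402499397} is alternating-bilinear: e_{163}(P',Q') = e_{163}(P,Q)^det(M).
det M = 78*110 - 121*152 = -9812 = 131 (mod 163); 131^{-1} = 56 (mod 163).
Double-and-add over 10100011: 8-1 doublings, 4-1 additions; each step l_{T,T}/v_{2T} or l_{T,P'}/v at Q'+S for random S.
f_P(D_Q)/f_Q(D_P) = 471702064342 + 25106530196080*t.
e_{163}(P,Q) = (471702064342 + 25106530196080*t)^{56} = 21641163864790 + 2649631192948*t.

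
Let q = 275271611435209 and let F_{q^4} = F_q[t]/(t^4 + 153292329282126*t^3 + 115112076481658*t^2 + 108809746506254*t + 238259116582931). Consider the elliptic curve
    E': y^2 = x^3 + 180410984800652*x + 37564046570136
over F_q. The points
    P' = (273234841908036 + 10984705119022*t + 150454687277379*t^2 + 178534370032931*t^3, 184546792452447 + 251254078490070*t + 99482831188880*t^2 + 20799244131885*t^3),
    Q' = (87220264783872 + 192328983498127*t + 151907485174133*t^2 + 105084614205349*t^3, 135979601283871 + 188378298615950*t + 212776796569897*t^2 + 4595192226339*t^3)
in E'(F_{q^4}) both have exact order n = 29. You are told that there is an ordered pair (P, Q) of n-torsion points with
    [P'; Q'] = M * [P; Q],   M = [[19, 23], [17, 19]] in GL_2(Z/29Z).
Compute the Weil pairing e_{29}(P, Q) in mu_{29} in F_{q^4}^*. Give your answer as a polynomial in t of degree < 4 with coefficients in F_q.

e_{29} is bilinear + alternating on E[29], so e_{29}(19*P + 23*Q, 17*P + 19*Q) = e_{29}(P,Q)^(19*19-23*17).
det(M) mod 29 = 28; its inverse in (Z/29)^* is 28 (check: 28*28 mod 29 = 1).
5-bit Miller (11101) on E'/F_{275271611435209} with a'=180410984800652, b'=37564046570136: accumulate tangent/chord ratios at Q'+S and P'+S'.
Miller gives e_{29}(P',Q') = 66297205816340 + 158382243687136*t + 90794939247294*t^2 + 183196859619609*t^3 in F_{275271611435209^4}.
(66297205816340 + 158382243687136*t + 90794939247294*t^2 + 183196859619609*t^3)^{28} mod (275271611435209,f) = 151364907934231 + 118730859743515*t + 95089569782454*t^2 + 227976267409559*t^3.

151364907934231 + 118730859743515*t + 95089569782454*t^2 + 227976267409559*t^3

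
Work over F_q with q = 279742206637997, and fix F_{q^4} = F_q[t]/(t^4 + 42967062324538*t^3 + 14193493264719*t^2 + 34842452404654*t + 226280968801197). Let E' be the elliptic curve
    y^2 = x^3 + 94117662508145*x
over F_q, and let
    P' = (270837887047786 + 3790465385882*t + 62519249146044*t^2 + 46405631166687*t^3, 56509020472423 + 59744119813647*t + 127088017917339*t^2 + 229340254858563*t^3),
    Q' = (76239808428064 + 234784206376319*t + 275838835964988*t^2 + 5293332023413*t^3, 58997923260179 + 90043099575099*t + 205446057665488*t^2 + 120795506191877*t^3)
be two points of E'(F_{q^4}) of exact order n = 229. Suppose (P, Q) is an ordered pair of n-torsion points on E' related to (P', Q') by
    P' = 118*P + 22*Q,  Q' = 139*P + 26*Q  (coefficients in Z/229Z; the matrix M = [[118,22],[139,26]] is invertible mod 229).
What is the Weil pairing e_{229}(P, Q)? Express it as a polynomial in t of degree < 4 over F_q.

118549161156928 + 262909036825412*t + 35521066940733*t^2 + 175498714136085*t^3

e_{229}(aP+bQ,cP+dQ) = e_{229}(P,Q)^(ad-bc); with (a,b,c,d)=(118,22,139,26) this gives the det-229 law.
118*26 - 22*139 = 10; reduced mod 229: det = 10, inverse 23.
Miller loop for e_{229} over F_{279742206637997^4}: bits of 229 = 11100101; 7 double steps + 4 add steps, l/v at each.
The quotient is 20140475101179 + 160595000035016*t + 168839422689812*t^2 + 141319925343932*t^3.
(20140475101179 + 160595000035016*t + 168839422689812*t^2 + 141319925343932*t^3)^{23} mod (279742206637997,f) = 118549161156928 + 262909036825412*t + 35521066940733*t^2 + 175498714136085*t^3.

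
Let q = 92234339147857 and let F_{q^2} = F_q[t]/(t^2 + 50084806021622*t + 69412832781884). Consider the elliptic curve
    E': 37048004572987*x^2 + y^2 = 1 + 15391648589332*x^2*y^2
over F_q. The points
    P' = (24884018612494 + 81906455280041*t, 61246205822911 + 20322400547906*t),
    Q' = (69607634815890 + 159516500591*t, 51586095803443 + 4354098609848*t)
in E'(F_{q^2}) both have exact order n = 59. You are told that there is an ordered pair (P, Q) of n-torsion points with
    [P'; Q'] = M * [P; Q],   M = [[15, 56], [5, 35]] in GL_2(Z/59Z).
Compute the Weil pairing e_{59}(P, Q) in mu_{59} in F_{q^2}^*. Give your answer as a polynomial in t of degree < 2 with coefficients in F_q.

Alternating bilinearity on E[59] (values in mu_{59} in F_{92234339147857^2}) gives e(P',Q') = e(P,Q)^det(M).
det(M) mod 59 = 9; its inverse in (Z/59)^* is 46 (check: 9*46 mod 59 = 1).
Edwards a_E,d_E -> Montgomery A=23509995700530,B=54987051674552 -> Weierstrass 75187635797674,45097293123364 via alpha=24112332051696,beta=28472673782878.
Double-and-add over 111011: 6-1 doublings, 5-1 additions; each step l_{T,T}/v_{2T} or l_{T,P'}/v at Q'+S for random S.
So e_{59}(P',Q') = 60777956547215 + 40735508071259*t.
Thus e_{59}(P,Q) = 37071602438508 + 28291596864127*t.

37071602438508 + 28291596864127*t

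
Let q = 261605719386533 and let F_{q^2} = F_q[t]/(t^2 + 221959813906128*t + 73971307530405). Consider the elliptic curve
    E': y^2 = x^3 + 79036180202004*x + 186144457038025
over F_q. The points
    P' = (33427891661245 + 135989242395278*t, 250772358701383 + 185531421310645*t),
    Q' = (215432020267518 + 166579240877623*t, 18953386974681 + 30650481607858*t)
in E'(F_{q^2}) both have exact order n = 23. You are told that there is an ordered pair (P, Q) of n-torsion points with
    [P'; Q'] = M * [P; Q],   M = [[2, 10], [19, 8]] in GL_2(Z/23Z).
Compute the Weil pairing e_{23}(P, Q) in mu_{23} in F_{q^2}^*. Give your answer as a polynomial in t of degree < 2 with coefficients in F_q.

103546322522112 + 256390556054104*t

Alternating bilinearity on E[23] (values in mu_{23} in F_{261605719386533^2}) gives e(P',Q') = e(P,Q)^det(M).
det M = 2*8 - 10*19 = -174 = 10 (mod 23); 10^{-1} = 7 (mod 23).
Build f_{23,P'} and f_{23,Q'} via the 5-bit ladder of 23=10111_2; evaluate at shifted divisors; quotient in F_{261605719386533^2}.
Miller gives e_{23}(P',Q') = 173953169528796 + 220834713840810*t in F_{261605719386533^2}.
Hence e(P,Q) = 103546322522112 + 256390556054104*t in F_{261605719386533^2}^*.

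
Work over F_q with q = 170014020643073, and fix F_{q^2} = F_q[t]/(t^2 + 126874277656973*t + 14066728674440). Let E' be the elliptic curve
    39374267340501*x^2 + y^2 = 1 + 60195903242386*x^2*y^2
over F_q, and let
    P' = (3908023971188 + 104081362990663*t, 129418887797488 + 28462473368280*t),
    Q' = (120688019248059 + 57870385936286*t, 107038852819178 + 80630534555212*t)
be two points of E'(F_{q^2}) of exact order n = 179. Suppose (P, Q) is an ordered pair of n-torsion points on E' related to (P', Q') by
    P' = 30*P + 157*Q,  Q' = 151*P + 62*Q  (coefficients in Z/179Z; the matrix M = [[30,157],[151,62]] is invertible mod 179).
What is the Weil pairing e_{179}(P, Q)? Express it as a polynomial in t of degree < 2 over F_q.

107205372725167 + 17143921188194*t

Alternating bilinearity on E[179] (values in mu_{179} in F_{170014020643073^2}) gives e(P',Q') = e(P,Q)^det(M).
So e_{179}(P,Q) = e_{179}(P',Q')^{159}, since 170*159 = 1 mod 179.
Edwards->Montgomery: u=(1+y)/(1-y), v=u/x -> 121405412225474v^2=u^3+23085733633694u^2+u; then x_W=37298096185297u+44930698537660: y^2=x^3+114892518020607*x+139658139278132.
Build f_{179,P'} and f_{179,Q'} via the 8-bit ladder of 179=10110011_2; evaluate at shifted divisors; quotient in F_{170014020643073^2}.
So e_{179}(P',Q') = 65134424083126 + 109349754764240*t.
Raise to 159: e(P,Q) = 107205372725167 + 17143921188194*t in mu_{179}.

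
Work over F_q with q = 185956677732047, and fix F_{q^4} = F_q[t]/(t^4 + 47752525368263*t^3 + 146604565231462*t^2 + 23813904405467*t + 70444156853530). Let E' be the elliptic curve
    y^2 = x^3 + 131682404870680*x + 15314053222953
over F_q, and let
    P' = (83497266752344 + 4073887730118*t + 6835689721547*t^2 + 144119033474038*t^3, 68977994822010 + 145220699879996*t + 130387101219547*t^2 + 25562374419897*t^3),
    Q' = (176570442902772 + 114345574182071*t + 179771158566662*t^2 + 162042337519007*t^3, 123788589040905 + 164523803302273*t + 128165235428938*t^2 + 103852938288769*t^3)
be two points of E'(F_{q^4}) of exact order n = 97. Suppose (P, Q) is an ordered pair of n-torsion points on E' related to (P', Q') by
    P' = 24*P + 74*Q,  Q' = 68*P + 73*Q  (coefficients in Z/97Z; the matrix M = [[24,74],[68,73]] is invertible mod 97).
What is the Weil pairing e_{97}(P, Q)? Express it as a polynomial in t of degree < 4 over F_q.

e_{97}(aP+bQ,cP+dQ) = e_{97}(P,Q)^(ad-bc); with (a,b,c,d)=(24,74,68,73) this gives the det-97 law.
So e_{97}(P,Q) = e_{97}(P',Q')^{27}, since 18*27 = 1 mod 97.
Build f_{97,P'} and f_{97,Q'} via the 7-bit ladder of 97=1100001_2; evaluate at shifted divisors; quotient in F_{185956677732047^4}.
Miller gives e_{97}(P',Q') = 139863799104262 + 52572540253323*t + 28641560358624*t^2 + 92961952777904*t^3 in F_{185956677732047^4}.
e_{97}(P,Q) = (139863799104262 + 52572540253323*t + 28641560358624*t^2 + 92961952777904*t^3)^{27} = 57963685517965 + 89676684300557*t + 17438127720281*t^2 + 22915391145949*t^3.

57963685517965 + 89676684300557*t + 17438127720281*t^2 + 22915391145949*t^3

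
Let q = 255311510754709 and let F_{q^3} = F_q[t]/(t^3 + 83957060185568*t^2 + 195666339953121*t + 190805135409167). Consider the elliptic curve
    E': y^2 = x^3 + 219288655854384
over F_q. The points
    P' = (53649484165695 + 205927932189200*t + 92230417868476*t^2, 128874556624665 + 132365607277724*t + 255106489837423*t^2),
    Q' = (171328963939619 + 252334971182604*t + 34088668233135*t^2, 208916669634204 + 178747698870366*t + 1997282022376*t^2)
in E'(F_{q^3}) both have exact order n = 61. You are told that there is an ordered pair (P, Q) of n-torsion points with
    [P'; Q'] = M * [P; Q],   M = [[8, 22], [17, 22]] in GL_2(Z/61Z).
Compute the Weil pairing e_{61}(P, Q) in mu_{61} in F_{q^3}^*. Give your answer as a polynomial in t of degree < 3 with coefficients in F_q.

226908492886197 + 77525357912547*t + 132875994452753*t^2

Since e_{61}(P,P)=e_{61}(Q,Q)=1 and e_{61}(Q,P)=e_{61}(P,Q)^{-1}, expanding e_{61}(8*P + 22*Q,17*P + 22*Q) leaves e(P,Q)^det(M).
Hence e(P,Q) = e(P',Q')^{4} where 4 = 46^{-1} mod 61.
6-bit Miller (111101) on E'/F_{255311510754709} with a'=0, b'=219288655854384: accumulate tangent/chord ratios at Q'+S and P'+S'.
So e_{61}(P',Q') = 19029110047540 + 43313412630179*t + 16723589094737*t^2.
Thus e_{61}(P,Q) = 226908492886197 + 77525357912547*t + 132875994452753*t^2.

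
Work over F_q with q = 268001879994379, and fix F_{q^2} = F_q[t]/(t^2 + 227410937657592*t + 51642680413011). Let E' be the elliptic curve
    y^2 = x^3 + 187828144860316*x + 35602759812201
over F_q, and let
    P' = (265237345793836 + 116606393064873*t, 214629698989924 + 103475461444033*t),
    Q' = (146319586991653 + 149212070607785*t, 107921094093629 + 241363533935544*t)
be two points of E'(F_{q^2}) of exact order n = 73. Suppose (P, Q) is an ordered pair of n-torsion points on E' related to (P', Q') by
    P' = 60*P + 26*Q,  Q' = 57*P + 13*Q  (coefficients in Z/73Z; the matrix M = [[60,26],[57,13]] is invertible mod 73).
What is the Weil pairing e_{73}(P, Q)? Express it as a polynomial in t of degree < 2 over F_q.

130137050109057 + 180234981364753*t

e_{73}(aP+bQ,cP+dQ) = e_{73}(P,Q)^(ad-bc); with (a,b,c,d)=(60,26,57,13) this gives the det-73 law.
60*13 - 26*57 = -702; reduced mod 73: det = 28, inverse 60.
Build f_{73,P'} and f_{73,Q'} via the 7-bit ladder of 73=1001001_2; evaluate at shifted divisors; quotient in F_{268001879994379^2}.
e_{73}(P',Q') = 88057521650155 + 186893146641106*t.
e_{73}(P,Q) = (88057521650155 + 186893146641106*t)^{60} = 130137050109057 + 180234981364753*t.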